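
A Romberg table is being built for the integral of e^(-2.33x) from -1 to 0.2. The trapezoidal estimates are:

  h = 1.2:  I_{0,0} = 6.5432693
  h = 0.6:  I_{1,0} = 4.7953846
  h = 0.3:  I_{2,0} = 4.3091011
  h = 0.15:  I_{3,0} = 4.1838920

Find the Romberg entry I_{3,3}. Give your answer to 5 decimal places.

4.14182

I_{1,1} = (4·4.7953846 − 6.5432693) / 3 = 4.2127564
I_{2,1} = (4·4.3091011 − 4.7953846) / 3 = 4.1470066
I_{3,1} = 4.1838920 + (4.1838920 − 4.3091011)/3 = 4.1421556
I_{2,2} = (16·4.1470066 − 4.2127564) / 15 = 4.1426233
I_{3,2} = (16·4.1421556 − 4.1470066) / 15 = 4.1418322
I_{3,3} = (64·4.1418322 − 4.1426233) / 63 = 4.1418196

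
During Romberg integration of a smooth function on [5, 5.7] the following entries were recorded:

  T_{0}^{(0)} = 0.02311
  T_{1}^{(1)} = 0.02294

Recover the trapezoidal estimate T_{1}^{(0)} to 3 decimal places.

0.023

From T_{1}^{(1)} = (4·T_{1}^{(0)} − T_{0}^{(0)})/3, solve for T_{1}^{(0)}:
4·T_{1}^{(0)} = 3·0.02294 + 0.02311 = 0.09193
T_{1}^{(0)} = 0.02298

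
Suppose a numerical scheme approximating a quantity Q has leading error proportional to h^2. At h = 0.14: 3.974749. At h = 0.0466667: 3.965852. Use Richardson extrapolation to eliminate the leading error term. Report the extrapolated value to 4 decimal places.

3.9647

The leading error scales as h^2; refining by a factor of 3 reduces it by 3^2 = 9.
Extrapolated value = (9·A(h/3) − A(h)) / (9 − 1)
= (9·3.965852 − 3.974749) / 8
= 31.717919 / 8 = 3.964740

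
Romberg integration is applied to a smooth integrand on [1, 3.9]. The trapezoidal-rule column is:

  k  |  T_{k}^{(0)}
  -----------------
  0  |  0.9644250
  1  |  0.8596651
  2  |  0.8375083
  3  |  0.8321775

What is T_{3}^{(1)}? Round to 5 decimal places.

Richardson extrapolation on the trapezoidal column (denominator 4−1=3):
T_{3}^{(1)} = 0.8321775 + (0.8321775 − 0.8375083)/3 = 0.8304006

0.83040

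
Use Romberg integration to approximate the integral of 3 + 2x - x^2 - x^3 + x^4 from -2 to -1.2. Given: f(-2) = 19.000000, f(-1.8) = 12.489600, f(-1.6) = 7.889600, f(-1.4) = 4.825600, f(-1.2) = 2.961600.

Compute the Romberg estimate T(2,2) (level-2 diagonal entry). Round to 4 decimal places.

7.1333

T(0,0) (trapezoid, 1 panel, h=0.8000): 8.784640
T(1,0) (trapezoid, 2 panels, h=0.4000): 7.548160
T(2,0) (trapezoid, 4 panels, h=0.2000): 7.237120
T(1,1) = 7.548160 + (7.548160 − 8.784640)/3 = 7.136000
T(2,1) = 7.237120 + (7.237120 − 7.548160)/3 = 7.133440
T(2,2) = 7.133440 + (7.133440 − 7.136000)/15 = 7.133269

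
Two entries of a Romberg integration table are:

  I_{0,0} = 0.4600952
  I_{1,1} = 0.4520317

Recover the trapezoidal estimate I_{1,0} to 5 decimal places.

0.45405

From I_{1,1} = (4·I_{1,0} − I_{0,0})/3, solve for I_{1,0}:
4·I_{1,0} = 3·0.4520317 + 0.4600952 = 1.8161903
I_{1,0} = 0.4540476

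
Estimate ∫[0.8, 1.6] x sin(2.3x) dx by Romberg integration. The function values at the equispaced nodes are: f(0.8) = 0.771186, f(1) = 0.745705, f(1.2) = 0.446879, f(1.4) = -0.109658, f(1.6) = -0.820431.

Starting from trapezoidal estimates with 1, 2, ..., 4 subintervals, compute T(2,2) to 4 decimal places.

T(0,0) (trapezoid, 1 panel, h=0.8000): -0.019698
T(1,0) (trapezoid, 2 panels, h=0.4000): 0.168903
T(2,0) (trapezoid, 4 panels, h=0.2000): 0.211661
T(1,1) = 0.168903 + (0.168903 − (-0.019698))/3 = 0.231770
T(2,1) = 0.211661 + (0.211661 − 0.168903)/3 = 0.225914
T(2,2) = 0.225914 + (0.225914 − 0.231770)/15 = 0.225524

0.2255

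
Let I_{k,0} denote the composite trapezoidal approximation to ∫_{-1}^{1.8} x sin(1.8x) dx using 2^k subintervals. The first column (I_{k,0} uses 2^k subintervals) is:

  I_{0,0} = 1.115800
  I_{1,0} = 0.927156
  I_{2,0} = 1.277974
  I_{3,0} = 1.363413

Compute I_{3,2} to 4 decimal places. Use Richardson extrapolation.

1.3917

Richardson extrapolation on the trapezoidal column (denominator 4−1=3):
I_{2,1} = (4·1.277974 − 0.927156) / 3 = 1.394913
I_{3,1} = (4·1.363413 − 1.277974) / 3 = 1.391893
I_{3,2} = 1.391893 + (1.391893 − 1.394913)/15 = 1.391692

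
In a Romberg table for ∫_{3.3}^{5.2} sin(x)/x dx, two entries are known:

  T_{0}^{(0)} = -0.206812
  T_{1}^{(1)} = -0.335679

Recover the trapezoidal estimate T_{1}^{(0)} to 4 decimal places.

-0.3035

From T_{1}^{(1)} = (4·T_{1}^{(0)} − T_{0}^{(0)})/3, solve for T_{1}^{(0)}:
4·T_{1}^{(0)} = 3·(-0.335679) + (-0.206812) = -1.213849
T_{1}^{(0)} = -0.303462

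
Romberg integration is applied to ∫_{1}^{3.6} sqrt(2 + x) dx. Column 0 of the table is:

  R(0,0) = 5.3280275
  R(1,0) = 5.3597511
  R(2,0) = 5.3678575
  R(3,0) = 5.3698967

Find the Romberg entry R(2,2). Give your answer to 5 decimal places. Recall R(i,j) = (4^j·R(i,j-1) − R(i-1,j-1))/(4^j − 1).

5.37058

R(1,1) = 5.3597511 + (5.3597511 − 5.3280275)/3 = 5.3703256
R(2,1) = 5.3678575 + (5.3678575 − 5.3597511)/3 = 5.3705596
R(2,2) = 5.3705596 + (5.3705596 − 5.3703256)/15 = 5.3705752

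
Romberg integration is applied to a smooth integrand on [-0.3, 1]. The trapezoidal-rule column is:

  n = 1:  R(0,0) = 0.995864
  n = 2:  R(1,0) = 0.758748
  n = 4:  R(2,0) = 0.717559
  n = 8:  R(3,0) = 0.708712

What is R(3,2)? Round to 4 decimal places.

Richardson extrapolation on the trapezoidal column (denominator 4−1=3):
R(2,1) = (4·0.717559 − 0.758748) / 3 = 0.703829
R(3,1) = 0.708712 + (0.708712 − 0.717559)/3 = 0.705763
R(3,2) = (16·0.705763 − 0.703829) / 15 = 0.705892
(Column j=1 coincides with Simpson's rule on the same nodes.)

0.7059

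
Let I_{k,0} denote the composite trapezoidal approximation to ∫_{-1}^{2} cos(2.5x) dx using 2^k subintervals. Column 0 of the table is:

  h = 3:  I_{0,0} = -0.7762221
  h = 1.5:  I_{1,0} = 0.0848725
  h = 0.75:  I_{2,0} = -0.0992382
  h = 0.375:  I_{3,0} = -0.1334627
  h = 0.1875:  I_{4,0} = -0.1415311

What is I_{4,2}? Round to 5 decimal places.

I_{3,1} = -0.1334627 + (-0.1334627 − (-0.0992382))/3 = -0.1448709
I_{4,1} = -0.1415311 + (-0.1415311 − (-0.1334627))/3 = -0.1442206
I_{4,2} = -0.1442206 + (-0.1442206 − (-0.1448709))/15 = -0.1441772
(Column j=1 coincides with Simpson's rule on the same nodes.)

-0.14418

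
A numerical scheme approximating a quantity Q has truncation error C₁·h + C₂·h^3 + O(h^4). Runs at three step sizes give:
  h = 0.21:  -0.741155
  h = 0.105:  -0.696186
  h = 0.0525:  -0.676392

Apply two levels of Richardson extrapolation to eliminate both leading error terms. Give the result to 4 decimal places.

-0.6574

First eliminate the h term (factor 2^1 = 2):
  B₁ = (2·(-0.696186) − (-0.741155))/1 = -0.651217
  B₂ = (2·(-0.676392) − (-0.696186))/1 = -0.656598
Then eliminate the h^3 term (factor 2^3 = 8):
  (8·(-0.656598) − (-0.651217))/7 = -0.657367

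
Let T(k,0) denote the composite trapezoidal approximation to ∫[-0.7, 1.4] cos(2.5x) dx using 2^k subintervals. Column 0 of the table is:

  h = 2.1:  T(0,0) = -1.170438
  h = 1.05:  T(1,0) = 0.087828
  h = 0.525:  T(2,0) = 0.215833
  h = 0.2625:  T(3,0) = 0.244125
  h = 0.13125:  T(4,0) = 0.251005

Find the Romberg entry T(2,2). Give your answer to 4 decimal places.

Richardson extrapolation on the trapezoidal column (denominator 4−1=3):
T(1,1) = (4·0.087828 − (-1.170438)) / 3 = 0.507250
T(2,1) = (4·0.215833 − 0.087828) / 3 = 0.258501
T(2,2) = 0.258501 + (0.258501 − 0.507250)/15 = 0.241918
(Column j=1 coincides with Simpson's rule on the same nodes.)

0.2419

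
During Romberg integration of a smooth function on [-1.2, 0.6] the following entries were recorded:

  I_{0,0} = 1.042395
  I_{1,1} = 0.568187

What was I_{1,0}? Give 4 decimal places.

0.6867

From I_{1,1} = (4·I_{1,0} − I_{0,0})/3, solve for I_{1,0}:
4·I_{1,0} = 3·0.568187 + 1.042395 = 2.746956
I_{1,0} = 0.686739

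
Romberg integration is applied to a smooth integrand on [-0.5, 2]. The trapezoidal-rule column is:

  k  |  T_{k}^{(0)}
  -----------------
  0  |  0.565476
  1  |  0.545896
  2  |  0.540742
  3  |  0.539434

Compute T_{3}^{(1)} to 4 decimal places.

Richardson extrapolation on the trapezoidal column (denominator 4−1=3):
T_{3}^{(1)} = 0.539434 + (0.539434 − 0.540742)/3 = 0.538998
(Column j=1 coincides with Simpson's rule on the same nodes.)

0.5390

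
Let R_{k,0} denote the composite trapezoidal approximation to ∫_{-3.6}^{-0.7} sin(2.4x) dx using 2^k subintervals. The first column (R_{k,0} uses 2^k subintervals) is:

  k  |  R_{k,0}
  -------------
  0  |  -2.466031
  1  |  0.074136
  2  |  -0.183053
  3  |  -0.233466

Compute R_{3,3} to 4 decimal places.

-0.2475

Richardson extrapolation on the trapezoidal column (denominator 4−1=3):
R_{1,1} = 0.074136 + (0.074136 − (-2.466031))/3 = 0.920858
R_{2,1} = -0.183053 + (-0.183053 − 0.074136)/3 = -0.268783
R_{3,1} = -0.233466 + (-0.233466 − (-0.183053))/3 = -0.250270
R_{2,2} = -0.268783 + (-0.268783 − 0.920858)/15 = -0.348092
R_{3,2} = -0.250270 + (-0.250270 − (-0.268783))/15 = -0.249036
R_{3,3} = (64·(-0.249036) − (-0.348092)) / 63 = -0.247464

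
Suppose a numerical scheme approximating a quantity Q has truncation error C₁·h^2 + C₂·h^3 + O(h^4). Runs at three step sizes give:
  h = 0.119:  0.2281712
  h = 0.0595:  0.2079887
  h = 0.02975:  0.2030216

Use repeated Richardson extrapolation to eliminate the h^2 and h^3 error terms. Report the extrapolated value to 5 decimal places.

0.20138

First eliminate the h^2 term (factor 2^2 = 4):
  B₁ = (4·0.2079887 − 0.2281712)/3 = 0.2012612
  B₂ = (4·0.2030216 − 0.2079887)/3 = 0.2013659
Then eliminate the h^3 term (factor 2^3 = 8):
  (8·0.2013659 − 0.2012612)/7 = 0.2013809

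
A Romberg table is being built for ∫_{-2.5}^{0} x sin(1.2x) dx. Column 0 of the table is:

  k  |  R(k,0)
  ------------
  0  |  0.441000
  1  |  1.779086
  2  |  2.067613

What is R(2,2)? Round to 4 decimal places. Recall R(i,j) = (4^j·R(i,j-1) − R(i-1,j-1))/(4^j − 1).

2.1597

Richardson extrapolation on the trapezoidal column (denominator 4−1=3):
R(1,1) = 1.779086 + (1.779086 − 0.441000)/3 = 2.225115
R(2,1) = (4·2.067613 − 1.779086) / 3 = 2.163789
R(2,2) = 2.163789 + (2.163789 − 2.225115)/15 = 2.159701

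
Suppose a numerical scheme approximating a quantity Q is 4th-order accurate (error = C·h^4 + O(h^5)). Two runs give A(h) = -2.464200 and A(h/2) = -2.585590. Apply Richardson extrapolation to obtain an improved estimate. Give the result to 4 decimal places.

-2.5937

Extrapolated value = (16·A(h/2) − A(h)) / (16 − 1)
= (16·(-2.585590) − (-2.464200)) / 15
= -38.905240 / 15 = -2.593683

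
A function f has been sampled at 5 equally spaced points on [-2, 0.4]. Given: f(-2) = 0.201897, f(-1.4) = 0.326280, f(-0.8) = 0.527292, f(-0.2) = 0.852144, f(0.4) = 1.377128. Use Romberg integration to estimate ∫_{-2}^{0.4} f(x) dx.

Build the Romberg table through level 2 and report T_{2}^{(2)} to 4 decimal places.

T_{0}^{(0)} (trapezoid, 1 panel, h=2.4000): 1.894830
T_{1}^{(0)} (trapezoid, 2 panels, h=1.2000): 1.580165
T_{2}^{(0)} (trapezoid, 4 panels, h=0.6000): 1.497137
T_{1}^{(1)} = 1.580165 + (1.580165 − 1.894830)/3 = 1.475277
T_{2}^{(1)} = 1.497137 + (1.497137 − 1.580165)/3 = 1.469461
T_{2}^{(2)} = 1.469461 + (1.469461 − 1.475277)/15 = 1.469073

1.4691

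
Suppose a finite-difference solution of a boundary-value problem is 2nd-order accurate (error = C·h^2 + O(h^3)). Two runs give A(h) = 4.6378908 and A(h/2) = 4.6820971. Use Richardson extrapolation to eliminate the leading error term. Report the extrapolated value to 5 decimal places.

The leading error scales as h^2; refining by a factor of 2 reduces it by 2^2 = 4.
Extrapolated value = (4·A(h/2) − A(h)) / (4 − 1)
= (4·4.6820971 − 4.6378908) / 3
= 14.0904976 / 3 = 4.6968325

4.69683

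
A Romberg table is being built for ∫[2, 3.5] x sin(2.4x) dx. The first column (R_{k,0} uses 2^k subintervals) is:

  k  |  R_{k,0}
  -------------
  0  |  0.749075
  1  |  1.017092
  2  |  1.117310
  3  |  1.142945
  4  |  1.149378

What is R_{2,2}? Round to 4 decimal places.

Richardson extrapolation on the trapezoidal column (denominator 4−1=3):
R_{1,1} = 1.017092 + (1.017092 − 0.749075)/3 = 1.106431
R_{2,1} = (4·1.117310 − 1.017092) / 3 = 1.150716
R_{2,2} = 1.150716 + (1.150716 − 1.106431)/15 = 1.153668

1.1537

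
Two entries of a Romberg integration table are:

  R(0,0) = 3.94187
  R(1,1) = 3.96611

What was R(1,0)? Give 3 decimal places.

From R(1,1) = (4·R(1,0) − R(0,0))/3, solve for R(1,0):
4·R(1,0) = 3·3.96611 + 3.94187 = 15.84020
R(1,0) = 3.96005

3.960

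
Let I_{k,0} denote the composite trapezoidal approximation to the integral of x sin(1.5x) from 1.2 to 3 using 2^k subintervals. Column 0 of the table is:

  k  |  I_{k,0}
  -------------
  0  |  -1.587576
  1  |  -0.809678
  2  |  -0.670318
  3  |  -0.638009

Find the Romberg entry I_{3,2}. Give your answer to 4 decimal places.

-0.6275

Richardson extrapolation on the trapezoidal column (denominator 4−1=3):
I_{2,1} = -0.670318 + (-0.670318 − (-0.809678))/3 = -0.623865
I_{3,1} = -0.638009 + (-0.638009 − (-0.670318))/3 = -0.627239
I_{3,2} = (16·(-0.627239) − (-0.623865)) / 15 = -0.627464
(Column j=1 coincides with Simpson's rule on the same nodes.)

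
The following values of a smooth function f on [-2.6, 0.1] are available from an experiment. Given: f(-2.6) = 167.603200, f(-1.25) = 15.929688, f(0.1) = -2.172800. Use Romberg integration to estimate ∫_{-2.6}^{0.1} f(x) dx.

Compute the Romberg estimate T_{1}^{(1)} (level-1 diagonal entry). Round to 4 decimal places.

103.1171

T_{0}^{(0)} (trapezoid, 1 panel, h=2.7000): 223.331040
T_{1}^{(0)} (trapezoid, 2 panels, h=1.3500): 133.170599
T_{1}^{(1)} = 133.170599 + (133.170599 − 223.331040)/3 = 103.117119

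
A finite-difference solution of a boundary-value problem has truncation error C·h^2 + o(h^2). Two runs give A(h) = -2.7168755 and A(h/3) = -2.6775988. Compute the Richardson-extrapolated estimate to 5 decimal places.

-2.67269

The leading error scales as h^2; refining by a factor of 3 reduces it by 3^2 = 9.
Extrapolated value = (9·A(h/3) − A(h)) / (9 − 1)
= (9·(-2.6775988) − (-2.7168755)) / 8
= -21.3815137 / 8 = -2.6726892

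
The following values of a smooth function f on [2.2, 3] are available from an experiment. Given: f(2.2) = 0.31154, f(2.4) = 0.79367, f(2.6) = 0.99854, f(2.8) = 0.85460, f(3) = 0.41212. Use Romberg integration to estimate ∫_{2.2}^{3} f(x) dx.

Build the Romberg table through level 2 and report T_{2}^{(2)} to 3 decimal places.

T_{0}^{(0)} (trapezoid, 1 panel, h=0.8000): 0.28946
T_{1}^{(0)} (trapezoid, 2 panels, h=0.4000): 0.54415
T_{2}^{(0)} (trapezoid, 4 panels, h=0.2000): 0.60173
T_{1}^{(1)} = 0.54415 + (0.54415 − 0.28946)/3 = 0.62905
T_{2}^{(1)} = 0.60173 + (0.60173 − 0.54415)/3 = 0.62092
T_{2}^{(2)} = 0.62092 + (0.62092 − 0.62905)/15 = 0.62038

0.620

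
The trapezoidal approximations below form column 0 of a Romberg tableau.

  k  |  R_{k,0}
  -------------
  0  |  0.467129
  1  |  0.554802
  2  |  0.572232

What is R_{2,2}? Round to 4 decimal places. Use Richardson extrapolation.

0.5776

R_{1,1} = (4·0.554802 − 0.467129) / 3 = 0.584026
R_{2,1} = 0.572232 + (0.572232 − 0.554802)/3 = 0.578042
R_{2,2} = 0.578042 + (0.578042 − 0.584026)/15 = 0.577643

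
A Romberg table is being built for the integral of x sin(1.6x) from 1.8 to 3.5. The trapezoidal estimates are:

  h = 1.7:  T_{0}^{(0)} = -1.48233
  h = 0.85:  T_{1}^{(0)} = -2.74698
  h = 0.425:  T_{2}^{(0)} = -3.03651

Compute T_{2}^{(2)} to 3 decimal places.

-3.131

Richardson extrapolation on the trapezoidal column (denominator 4−1=3):
T_{1}^{(1)} = (4·(-2.74698) − (-1.48233)) / 3 = -3.16853
T_{2}^{(1)} = (4·(-3.03651) − (-2.74698)) / 3 = -3.13302
T_{2}^{(2)} = (16·(-3.13302) − (-3.16853)) / 15 = -3.13065
(Column j=1 coincides with Simpson's rule on the same nodes.)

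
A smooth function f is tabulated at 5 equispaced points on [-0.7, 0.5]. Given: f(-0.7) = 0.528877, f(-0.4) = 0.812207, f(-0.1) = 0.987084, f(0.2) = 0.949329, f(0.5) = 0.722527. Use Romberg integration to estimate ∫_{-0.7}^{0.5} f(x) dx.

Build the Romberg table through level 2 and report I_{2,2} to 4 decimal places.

1.0263

I_{0,0} (trapezoid, 1 panel, h=1.2000): 0.750842
I_{1,0} (trapezoid, 2 panels, h=0.6000): 0.967672
I_{2,0} (trapezoid, 4 panels, h=0.3000): 1.012297
I_{1,1} = 0.967672 + (0.967672 − 0.750842)/3 = 1.039949
I_{2,1} = 1.012297 + (1.012297 − 0.967672)/3 = 1.027172
I_{2,2} = 1.027172 + (1.027172 − 1.039949)/15 = 1.026320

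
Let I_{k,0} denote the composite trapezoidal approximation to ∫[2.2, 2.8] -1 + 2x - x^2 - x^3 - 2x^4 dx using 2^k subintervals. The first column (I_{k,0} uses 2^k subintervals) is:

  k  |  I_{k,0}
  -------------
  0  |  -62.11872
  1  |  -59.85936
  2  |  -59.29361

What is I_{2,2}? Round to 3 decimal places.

-59.105

Richardson extrapolation on the trapezoidal column (denominator 4−1=3):
I_{1,1} = -59.85936 + (-59.85936 − (-62.11872))/3 = -59.10624
I_{2,1} = -59.29361 + (-59.29361 − (-59.85936))/3 = -59.10503
I_{2,2} = (16·(-59.10503) − (-59.10624)) / 15 = -59.10495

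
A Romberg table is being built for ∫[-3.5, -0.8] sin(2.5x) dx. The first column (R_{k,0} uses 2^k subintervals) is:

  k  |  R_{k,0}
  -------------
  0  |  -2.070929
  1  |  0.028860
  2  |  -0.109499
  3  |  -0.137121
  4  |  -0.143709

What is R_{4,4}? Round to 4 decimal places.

-0.1459

Richardson extrapolation on the trapezoidal column (denominator 4−1=3):
R_{1,1} = (4·0.028860 − (-2.070929)) / 3 = 0.728790
R_{2,1} = (4·(-0.109499) − 0.028860) / 3 = -0.155619
R_{3,1} = -0.137121 + (-0.137121 − (-0.109499))/3 = -0.146328
R_{4,1} = -0.143709 + (-0.143709 − (-0.137121))/3 = -0.145905
R_{2,2} = -0.155619 + (-0.155619 − 0.728790)/15 = -0.214580
R_{3,2} = (16·(-0.146328) − (-0.155619)) / 15 = -0.145709
R_{4,2} = (16·(-0.145905) − (-0.146328)) / 15 = -0.145877
R_{3,3} = (64·(-0.145709) − (-0.214580)) / 63 = -0.144616
R_{4,3} = (64·(-0.145877) − (-0.145709)) / 63 = -0.145880
R_{4,4} = (256·(-0.145880) − (-0.144616)) / 255 = -0.145885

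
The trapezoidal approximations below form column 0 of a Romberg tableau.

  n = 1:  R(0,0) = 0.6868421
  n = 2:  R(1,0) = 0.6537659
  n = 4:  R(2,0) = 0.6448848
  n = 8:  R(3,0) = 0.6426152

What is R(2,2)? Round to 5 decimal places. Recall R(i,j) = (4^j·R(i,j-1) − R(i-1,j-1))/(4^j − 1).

R(1,1) = (4·0.6537659 − 0.6868421) / 3 = 0.6427405
R(2,1) = (4·0.6448848 − 0.6537659) / 3 = 0.6419244
R(2,2) = 0.6419244 + (0.6419244 − 0.6427405)/15 = 0.6418700

0.64187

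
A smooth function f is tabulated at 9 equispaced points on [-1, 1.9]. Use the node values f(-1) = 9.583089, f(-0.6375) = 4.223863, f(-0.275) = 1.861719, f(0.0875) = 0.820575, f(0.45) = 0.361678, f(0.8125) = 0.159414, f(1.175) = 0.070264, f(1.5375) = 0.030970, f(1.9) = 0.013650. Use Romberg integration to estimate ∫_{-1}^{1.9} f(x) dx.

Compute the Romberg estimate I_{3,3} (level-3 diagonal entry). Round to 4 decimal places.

I_{0,0} (trapezoid, 1 panel, h=2.9000): 13.915272
I_{1,0} (trapezoid, 2 panels, h=1.4500): 7.482069
I_{2,0} (trapezoid, 4 panels, h=0.7250): 5.141722
I_{3,0} (trapezoid, 8 panels, h=0.3625): 4.468484
I_{1,1} = 7.482069 + (7.482069 − 13.915272)/3 = 5.337668
I_{2,1} = 5.141722 + (5.141722 − 7.482069)/3 = 4.361606
I_{3,1} = 4.468484 + (4.468484 − 5.141722)/3 = 4.244071
I_{2,2} = 4.361606 + (4.361606 − 5.337668)/15 = 4.296535
I_{3,2} = 4.244071 + (4.244071 − 4.361606)/15 = 4.236235
I_{3,3} = 4.236235 + (4.236235 − 4.296535)/63 = 4.235278

4.2353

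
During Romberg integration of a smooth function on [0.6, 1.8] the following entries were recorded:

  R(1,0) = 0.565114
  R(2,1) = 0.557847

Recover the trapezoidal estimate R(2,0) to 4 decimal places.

0.5597

From R(2,1) = (4·R(2,0) − R(1,0))/3, solve for R(2,0):
4·R(2,0) = 3·0.557847 + 0.565114 = 2.238655
R(2,0) = 0.559664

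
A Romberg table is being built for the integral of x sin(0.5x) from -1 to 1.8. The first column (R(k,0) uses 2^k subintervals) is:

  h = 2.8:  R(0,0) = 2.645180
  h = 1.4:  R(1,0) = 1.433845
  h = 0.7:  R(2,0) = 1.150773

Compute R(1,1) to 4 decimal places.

Richardson extrapolation on the trapezoidal column (denominator 4−1=3):
R(1,1) = 1.433845 + (1.433845 − 2.645180)/3 = 1.030067

1.0301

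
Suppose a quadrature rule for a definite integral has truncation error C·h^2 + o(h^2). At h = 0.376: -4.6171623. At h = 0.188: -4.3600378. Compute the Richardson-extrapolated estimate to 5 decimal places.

The leading error scales as h^2; refining by a factor of 2 reduces it by 2^2 = 4.
Extrapolated value = (4·A(h/2) − A(h)) / (4 − 1)
= (4·(-4.3600378) − (-4.6171623)) / 3
= -12.8229889 / 3 = -4.2743296

-4.27433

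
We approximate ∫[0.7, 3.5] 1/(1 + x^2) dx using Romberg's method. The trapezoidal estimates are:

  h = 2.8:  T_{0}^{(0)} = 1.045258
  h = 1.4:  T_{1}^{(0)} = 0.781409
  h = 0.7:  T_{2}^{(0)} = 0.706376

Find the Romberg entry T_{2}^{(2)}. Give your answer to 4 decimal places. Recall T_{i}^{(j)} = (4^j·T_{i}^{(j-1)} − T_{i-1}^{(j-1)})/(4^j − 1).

0.6806

T_{1}^{(1)} = (4·0.781409 − 1.045258) / 3 = 0.693459
T_{2}^{(1)} = 0.706376 + (0.706376 − 0.781409)/3 = 0.681365
T_{2}^{(2)} = 0.681365 + (0.681365 − 0.693459)/15 = 0.680559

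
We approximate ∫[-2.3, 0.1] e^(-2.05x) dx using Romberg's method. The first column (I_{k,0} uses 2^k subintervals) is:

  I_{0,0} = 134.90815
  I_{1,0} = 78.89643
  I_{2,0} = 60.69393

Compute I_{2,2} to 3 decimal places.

I_{1,1} = 78.89643 + (78.89643 − 134.90815)/3 = 60.22586
I_{2,1} = 60.69393 + (60.69393 − 78.89643)/3 = 54.62643
I_{2,2} = 54.62643 + (54.62643 − 60.22586)/15 = 54.25313

54.253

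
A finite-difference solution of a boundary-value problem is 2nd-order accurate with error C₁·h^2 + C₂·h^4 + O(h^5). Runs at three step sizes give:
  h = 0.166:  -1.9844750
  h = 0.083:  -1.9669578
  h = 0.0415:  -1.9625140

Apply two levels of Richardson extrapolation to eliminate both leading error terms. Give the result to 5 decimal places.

First eliminate the h^2 term (factor 2^2 = 4):
  B₁ = (4·(-1.9669578) − (-1.9844750))/3 = -1.9611187
  B₂ = (4·(-1.9625140) − (-1.9669578))/3 = -1.9610327
Then eliminate the h^4 term (factor 2^4 = 16):
  (16·(-1.9610327) − (-1.9611187))/15 = -1.9610270

-1.96103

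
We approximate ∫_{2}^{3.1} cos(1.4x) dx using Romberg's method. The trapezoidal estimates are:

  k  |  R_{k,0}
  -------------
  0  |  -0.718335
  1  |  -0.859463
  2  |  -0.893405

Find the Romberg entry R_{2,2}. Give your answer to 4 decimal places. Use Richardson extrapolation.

-0.9046

Richardson extrapolation on the trapezoidal column (denominator 4−1=3):
R_{1,1} = -0.859463 + (-0.859463 − (-0.718335))/3 = -0.906506
R_{2,1} = (4·(-0.893405) − (-0.859463)) / 3 = -0.904719
R_{2,2} = -0.904719 + (-0.904719 − (-0.906506))/15 = -0.904600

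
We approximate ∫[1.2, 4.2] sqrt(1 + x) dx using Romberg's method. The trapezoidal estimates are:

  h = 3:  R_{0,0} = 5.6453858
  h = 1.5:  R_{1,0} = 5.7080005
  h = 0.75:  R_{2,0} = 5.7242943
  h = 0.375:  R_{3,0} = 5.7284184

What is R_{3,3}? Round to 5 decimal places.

5.72980

Richardson extrapolation on the trapezoidal column (denominator 4−1=3):
R_{1,1} = 5.7080005 + (5.7080005 − 5.6453858)/3 = 5.7288721
R_{2,1} = 5.7242943 + (5.7242943 − 5.7080005)/3 = 5.7297256
R_{3,1} = 5.7284184 + (5.7284184 − 5.7242943)/3 = 5.7297931
R_{2,2} = (16·5.7297256 − 5.7288721) / 15 = 5.7297825
R_{3,2} = 5.7297931 + (5.7297931 − 5.7297256)/15 = 5.7297976
R_{3,3} = 5.7297976 + (5.7297976 − 5.7297825)/63 = 5.7297978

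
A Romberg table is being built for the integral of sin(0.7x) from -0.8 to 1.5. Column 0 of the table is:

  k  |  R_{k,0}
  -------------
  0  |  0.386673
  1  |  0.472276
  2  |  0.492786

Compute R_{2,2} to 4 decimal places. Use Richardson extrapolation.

Richardson extrapolation on the trapezoidal column (denominator 4−1=3):
R_{1,1} = (4·0.472276 − 0.386673) / 3 = 0.500810
R_{2,1} = (4·0.492786 − 0.472276) / 3 = 0.499623
R_{2,2} = 0.499623 + (0.499623 − 0.500810)/15 = 0.499544
(Column j=1 coincides with Simpson's rule on the same nodes.)

0.4995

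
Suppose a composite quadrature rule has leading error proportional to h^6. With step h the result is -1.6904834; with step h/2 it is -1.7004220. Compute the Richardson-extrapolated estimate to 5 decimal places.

-1.70058

The leading error scales as h^6; refining by a factor of 2 reduces it by 2^6 = 64.
Extrapolated value = (64·A(h/2) − A(h)) / (64 − 1)
= (64·(-1.7004220) − (-1.6904834)) / 63
= -107.1365246 / 63 = -1.7005798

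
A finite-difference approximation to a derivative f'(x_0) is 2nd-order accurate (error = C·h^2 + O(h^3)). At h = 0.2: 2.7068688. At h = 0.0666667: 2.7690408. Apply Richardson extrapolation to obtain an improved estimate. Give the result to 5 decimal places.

The leading error scales as h^2; refining by a factor of 3 reduces it by 3^2 = 9.
Extrapolated value = (9·A(h/3) − A(h)) / (9 − 1)
= (9·2.7690408 − 2.7068688) / 8
= 22.2144984 / 8 = 2.7768123

2.77681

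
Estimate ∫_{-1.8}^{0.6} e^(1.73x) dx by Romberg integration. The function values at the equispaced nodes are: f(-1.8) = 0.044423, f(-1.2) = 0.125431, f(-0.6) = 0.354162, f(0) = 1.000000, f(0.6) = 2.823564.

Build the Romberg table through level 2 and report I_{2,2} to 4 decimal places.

I_{0,0} (trapezoid, 1 panel, h=2.4000): 3.441584
I_{1,0} (trapezoid, 2 panels, h=1.2000): 2.145787
I_{2,0} (trapezoid, 4 panels, h=0.6000): 1.748152
I_{1,1} = 2.145787 + (2.145787 − 3.441584)/3 = 1.713855
I_{2,1} = 1.748152 + (1.748152 − 2.145787)/3 = 1.615607
I_{2,2} = 1.615607 + (1.615607 − 1.713855)/15 = 1.609057

1.6091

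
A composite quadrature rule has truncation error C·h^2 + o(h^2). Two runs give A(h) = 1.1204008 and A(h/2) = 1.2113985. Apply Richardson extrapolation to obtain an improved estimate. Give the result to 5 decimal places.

The leading error scales as h^2; refining by a factor of 2 reduces it by 2^2 = 4.
Extrapolated value = (4·A(h/2) − A(h)) / (4 − 1)
= (4·1.2113985 − 1.1204008) / 3
= 3.7251932 / 3 = 1.2417311

1.24173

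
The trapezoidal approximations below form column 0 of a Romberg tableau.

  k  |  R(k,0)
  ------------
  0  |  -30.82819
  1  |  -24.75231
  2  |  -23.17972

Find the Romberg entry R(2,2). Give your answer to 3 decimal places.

Richardson extrapolation on the trapezoidal column (denominator 4−1=3):
R(1,1) = (4·(-24.75231) − (-30.82819)) / 3 = -22.72702
R(2,1) = -23.17972 + (-23.17972 − (-24.75231))/3 = -22.65552
R(2,2) = -22.65552 + (-22.65552 − (-22.72702))/15 = -22.65075

-22.651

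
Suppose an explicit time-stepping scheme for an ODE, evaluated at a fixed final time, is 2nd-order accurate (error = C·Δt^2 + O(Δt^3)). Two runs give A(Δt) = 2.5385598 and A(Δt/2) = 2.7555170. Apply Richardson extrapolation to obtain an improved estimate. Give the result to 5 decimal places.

Extrapolated value = (4·A(Δt/2) − A(Δt)) / (4 − 1)
= (4·2.7555170 − 2.5385598) / 3
= 8.4835082 / 3 = 2.8278361

2.82784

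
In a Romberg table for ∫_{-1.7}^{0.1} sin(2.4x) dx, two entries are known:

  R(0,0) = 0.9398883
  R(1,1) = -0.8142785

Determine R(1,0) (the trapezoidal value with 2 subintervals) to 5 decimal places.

From R(1,1) = (4·R(1,0) − R(0,0))/3, solve for R(1,0):
4·R(1,0) = 3·(-0.8142785) + 0.9398883 = -1.5029472
R(1,0) = -0.3757368

-0.37574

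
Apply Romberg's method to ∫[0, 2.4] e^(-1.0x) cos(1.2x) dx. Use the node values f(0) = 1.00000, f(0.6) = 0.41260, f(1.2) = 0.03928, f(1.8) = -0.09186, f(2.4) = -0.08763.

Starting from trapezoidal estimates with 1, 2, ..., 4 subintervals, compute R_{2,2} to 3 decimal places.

0.457

R_{0,0} (trapezoid, 1 panel, h=2.4000): 1.09484
R_{1,0} (trapezoid, 2 panels, h=1.2000): 0.59456
R_{2,0} (trapezoid, 4 panels, h=0.6000): 0.48972
R_{1,1} = 0.59456 + (0.59456 − 1.09484)/3 = 0.42780
R_{2,1} = 0.48972 + (0.48972 − 0.59456)/3 = 0.45477
R_{2,2} = 0.45477 + (0.45477 − 0.42780)/15 = 0.45657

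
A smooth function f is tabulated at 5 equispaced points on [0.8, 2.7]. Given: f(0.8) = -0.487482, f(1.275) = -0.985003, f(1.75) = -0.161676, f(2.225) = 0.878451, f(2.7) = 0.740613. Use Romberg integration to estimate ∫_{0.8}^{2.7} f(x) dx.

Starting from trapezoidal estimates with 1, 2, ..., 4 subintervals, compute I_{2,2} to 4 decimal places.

I_{0,0} (trapezoid, 1 panel, h=1.9000): 0.240474
I_{1,0} (trapezoid, 2 panels, h=0.9500): -0.033355
I_{2,0} (trapezoid, 4 panels, h=0.4750): -0.067290
I_{1,1} = -0.033355 + (-0.033355 − 0.240474)/3 = -0.124631
I_{2,1} = -0.067290 + (-0.067290 − (-0.033355))/3 = -0.078602
I_{2,2} = -0.078602 + (-0.078602 − (-0.124631))/15 = -0.075533

-0.0755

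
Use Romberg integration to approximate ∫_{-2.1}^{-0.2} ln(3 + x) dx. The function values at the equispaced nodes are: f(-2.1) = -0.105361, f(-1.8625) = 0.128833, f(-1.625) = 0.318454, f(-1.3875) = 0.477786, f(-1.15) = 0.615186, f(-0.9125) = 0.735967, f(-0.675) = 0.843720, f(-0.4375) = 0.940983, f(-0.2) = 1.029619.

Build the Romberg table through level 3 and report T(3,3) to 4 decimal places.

T(0,0) (trapezoid, 1 panel, h=1.9000): 0.878045
T(1,0) (trapezoid, 2 panels, h=0.9500): 1.023449
T(2,0) (trapezoid, 4 panels, h=0.4750): 1.063757
T(3,0) (trapezoid, 8 panels, h=0.2375): 1.074226
T(1,1) = 1.023449 + (1.023449 − 0.878045)/3 = 1.071917
T(2,1) = 1.063757 + (1.063757 − 1.023449)/3 = 1.077193
T(3,1) = 1.074226 + (1.074226 − 1.063757)/3 = 1.077716
T(2,2) = 1.077193 + (1.077193 − 1.071917)/15 = 1.077545
T(3,2) = 1.077716 + (1.077716 − 1.077193)/15 = 1.077751
T(3,3) = 1.077751 + (1.077751 − 1.077545)/63 = 1.077754

1.0778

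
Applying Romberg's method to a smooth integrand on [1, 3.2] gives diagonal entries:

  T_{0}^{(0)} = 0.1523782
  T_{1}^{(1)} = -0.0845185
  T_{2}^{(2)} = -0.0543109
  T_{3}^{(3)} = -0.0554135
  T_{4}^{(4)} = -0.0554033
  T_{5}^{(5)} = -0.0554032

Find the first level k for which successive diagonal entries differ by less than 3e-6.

k = 5

|T_{1}^{(1)} − T_{0}^{(0)}| = 0.2368967 ≥ 3e-6
|T_{2}^{(2)} − T_{1}^{(1)}| = 0.0302076 ≥ 3e-6
|T_{3}^{(3)} − T_{2}^{(2)}| = 0.0011026 ≥ 3e-6
|T_{4}^{(4)} − T_{3}^{(3)}| = 0.0000102 ≥ 3e-6
|T_{5}^{(5)} − T_{4}^{(4)}| = 0.0000001 < 3e-6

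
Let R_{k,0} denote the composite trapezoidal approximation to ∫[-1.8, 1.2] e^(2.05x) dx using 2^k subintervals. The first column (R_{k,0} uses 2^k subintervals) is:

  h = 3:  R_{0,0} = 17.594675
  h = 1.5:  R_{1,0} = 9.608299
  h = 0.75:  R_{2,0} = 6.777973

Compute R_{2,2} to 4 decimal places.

5.7604

Richardson extrapolation on the trapezoidal column (denominator 4−1=3):
R_{1,1} = (4·9.608299 − 17.594675) / 3 = 6.946174
R_{2,1} = 6.777973 + (6.777973 − 9.608299)/3 = 5.834531
R_{2,2} = 5.834531 + (5.834531 − 6.946174)/15 = 5.760421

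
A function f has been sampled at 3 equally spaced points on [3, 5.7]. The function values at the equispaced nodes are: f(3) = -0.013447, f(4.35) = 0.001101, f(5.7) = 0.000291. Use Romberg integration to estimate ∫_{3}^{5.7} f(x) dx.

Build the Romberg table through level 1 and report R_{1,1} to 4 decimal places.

R_{0,0} (trapezoid, 1 panel, h=2.7000): -0.017761
R_{1,0} (trapezoid, 2 panels, h=1.3500): -0.007394
R_{1,1} = -0.007394 + (-0.007394 − (-0.017761))/3 = -0.003938

-0.0039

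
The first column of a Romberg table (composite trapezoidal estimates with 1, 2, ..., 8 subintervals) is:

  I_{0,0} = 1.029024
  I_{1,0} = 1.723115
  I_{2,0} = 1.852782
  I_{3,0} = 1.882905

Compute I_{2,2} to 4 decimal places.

Richardson extrapolation on the trapezoidal column (denominator 4−1=3):
I_{1,1} = 1.723115 + (1.723115 − 1.029024)/3 = 1.954479
I_{2,1} = 1.852782 + (1.852782 − 1.723115)/3 = 1.896004
I_{2,2} = 1.896004 + (1.896004 − 1.954479)/15 = 1.892106

1.8921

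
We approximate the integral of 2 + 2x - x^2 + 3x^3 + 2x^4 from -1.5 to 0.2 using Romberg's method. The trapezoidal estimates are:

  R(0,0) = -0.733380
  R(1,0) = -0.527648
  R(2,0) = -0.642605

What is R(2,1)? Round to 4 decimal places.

R(2,1) = (4·(-0.642605) − (-0.527648)) / 3 = -0.680924

-0.6809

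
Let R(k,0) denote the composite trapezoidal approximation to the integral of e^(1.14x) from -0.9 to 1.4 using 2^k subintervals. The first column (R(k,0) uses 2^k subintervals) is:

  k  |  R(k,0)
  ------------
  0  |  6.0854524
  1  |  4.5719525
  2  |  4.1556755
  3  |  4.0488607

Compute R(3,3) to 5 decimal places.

R(1,1) = (4·4.5719525 − 6.0854524) / 3 = 4.0674525
R(2,1) = 4.1556755 + (4.1556755 − 4.5719525)/3 = 4.0169165
R(3,1) = 4.0488607 + (4.0488607 − 4.1556755)/3 = 4.0132558
R(2,2) = (16·4.0169165 − 4.0674525) / 15 = 4.0135474
R(3,2) = (16·4.0132558 − 4.0169165) / 15 = 4.0130118
R(3,3) = 4.0130118 + (4.0130118 − 4.0135474)/63 = 4.0130033

4.01300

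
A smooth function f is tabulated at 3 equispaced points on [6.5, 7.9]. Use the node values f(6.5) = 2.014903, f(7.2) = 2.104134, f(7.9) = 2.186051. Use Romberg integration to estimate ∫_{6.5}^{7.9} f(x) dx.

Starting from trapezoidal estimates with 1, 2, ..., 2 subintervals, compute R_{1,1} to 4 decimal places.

R_{0,0} (trapezoid, 1 panel, h=1.4000): 2.940668
R_{1,0} (trapezoid, 2 panels, h=0.7000): 2.943228
R_{1,1} = 2.943228 + (2.943228 − 2.940668)/3 = 2.944081

2.9441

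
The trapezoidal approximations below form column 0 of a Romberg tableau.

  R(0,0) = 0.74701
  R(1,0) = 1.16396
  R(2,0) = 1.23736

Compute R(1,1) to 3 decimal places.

1.303

R(1,1) = 1.16396 + (1.16396 − 0.74701)/3 = 1.30294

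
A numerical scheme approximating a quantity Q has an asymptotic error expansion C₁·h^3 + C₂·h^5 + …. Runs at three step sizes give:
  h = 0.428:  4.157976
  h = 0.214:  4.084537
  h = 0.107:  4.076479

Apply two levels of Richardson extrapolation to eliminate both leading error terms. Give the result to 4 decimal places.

First eliminate the h^3 term (factor 2^3 = 8):
  B₁ = (8·4.084537 − 4.157976)/7 = 4.074046
  B₂ = (8·4.076479 − 4.084537)/7 = 4.075328
Then eliminate the h^5 term (factor 2^5 = 32):
  (32·4.075328 − 4.074046)/31 = 4.075369

4.0754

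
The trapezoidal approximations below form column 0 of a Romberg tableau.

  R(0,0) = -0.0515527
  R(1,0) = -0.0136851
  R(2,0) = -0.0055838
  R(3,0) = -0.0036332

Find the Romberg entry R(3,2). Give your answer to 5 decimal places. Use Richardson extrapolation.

Richardson extrapolation on the trapezoidal column (denominator 4−1=3):
R(2,1) = -0.0055838 + (-0.0055838 − (-0.0136851))/3 = -0.0028834
R(3,1) = -0.0036332 + (-0.0036332 − (-0.0055838))/3 = -0.0029830
R(3,2) = -0.0029830 + (-0.0029830 − (-0.0028834))/15 = -0.0029896

-0.00299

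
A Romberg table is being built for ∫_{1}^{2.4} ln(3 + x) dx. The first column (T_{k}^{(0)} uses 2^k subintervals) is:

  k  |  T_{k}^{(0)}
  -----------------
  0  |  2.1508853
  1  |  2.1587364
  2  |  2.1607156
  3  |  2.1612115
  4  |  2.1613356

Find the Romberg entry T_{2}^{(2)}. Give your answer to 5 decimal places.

Richardson extrapolation on the trapezoidal column (denominator 4−1=3):
T_{1}^{(1)} = 2.1587364 + (2.1587364 − 2.1508853)/3 = 2.1613534
T_{2}^{(1)} = 2.1607156 + (2.1607156 − 2.1587364)/3 = 2.1613753
T_{2}^{(2)} = (16·2.1613753 − 2.1613534) / 15 = 2.1613768

2.16138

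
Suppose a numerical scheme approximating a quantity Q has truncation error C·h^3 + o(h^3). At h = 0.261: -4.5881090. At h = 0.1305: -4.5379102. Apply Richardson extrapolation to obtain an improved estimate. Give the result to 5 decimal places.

-4.53074

The leading error scales as h^3; refining by a factor of 2 reduces it by 2^3 = 8.
Extrapolated value = (8·A(h/2) − A(h)) / (8 − 1)
= (8·(-4.5379102) − (-4.5881090)) / 7
= -31.7151726 / 7 = -4.5307389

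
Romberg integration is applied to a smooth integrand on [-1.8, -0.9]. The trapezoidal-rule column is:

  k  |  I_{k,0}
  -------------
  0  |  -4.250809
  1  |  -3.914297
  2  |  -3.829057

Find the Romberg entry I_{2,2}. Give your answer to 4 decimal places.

Richardson extrapolation on the trapezoidal column (denominator 4−1=3):
I_{1,1} = -3.914297 + (-3.914297 − (-4.250809))/3 = -3.802126
I_{2,1} = (4·(-3.829057) − (-3.914297)) / 3 = -3.800644
I_{2,2} = -3.800644 + (-3.800644 − (-3.802126))/15 = -3.800545

-3.8005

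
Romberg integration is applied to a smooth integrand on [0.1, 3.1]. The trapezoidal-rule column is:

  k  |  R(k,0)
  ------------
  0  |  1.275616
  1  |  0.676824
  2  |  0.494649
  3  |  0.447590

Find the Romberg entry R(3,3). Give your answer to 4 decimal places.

0.4318

Richardson extrapolation on the trapezoidal column (denominator 4−1=3):
R(1,1) = (4·0.676824 − 1.275616) / 3 = 0.477227
R(2,1) = (4·0.494649 − 0.676824) / 3 = 0.433924
R(3,1) = 0.447590 + (0.447590 − 0.494649)/3 = 0.431904
R(2,2) = (16·0.433924 − 0.477227) / 15 = 0.431037
R(3,2) = 0.431904 + (0.431904 − 0.433924)/15 = 0.431769
R(3,3) = (64·0.431769 − 0.431037) / 63 = 0.431781
(Column j=1 coincides with Simpson's rule on the same nodes.)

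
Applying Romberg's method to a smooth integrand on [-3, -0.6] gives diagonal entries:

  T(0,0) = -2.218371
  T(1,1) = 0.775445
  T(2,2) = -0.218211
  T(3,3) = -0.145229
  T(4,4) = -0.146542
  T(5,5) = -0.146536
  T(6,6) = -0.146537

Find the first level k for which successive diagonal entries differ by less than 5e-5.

|T(1,1) − T(0,0)| = 2.993816 ≥ 5e-5
|T(2,2) − T(1,1)| = 0.993656 ≥ 5e-5
|T(3,3) − T(2,2)| = 0.072982 ≥ 5e-5
|T(4,4) − T(3,3)| = 0.001313 ≥ 5e-5
|T(5,5) − T(4,4)| = 0.000006 < 5e-5

k = 5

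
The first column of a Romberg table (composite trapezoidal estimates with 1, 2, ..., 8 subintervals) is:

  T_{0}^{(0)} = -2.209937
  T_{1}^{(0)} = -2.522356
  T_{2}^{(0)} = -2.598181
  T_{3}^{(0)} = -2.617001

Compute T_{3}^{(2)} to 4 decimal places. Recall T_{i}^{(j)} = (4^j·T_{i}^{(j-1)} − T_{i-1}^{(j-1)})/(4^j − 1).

-2.6233

Richardson extrapolation on the trapezoidal column (denominator 4−1=3):
T_{2}^{(1)} = -2.598181 + (-2.598181 − (-2.522356))/3 = -2.623456
T_{3}^{(1)} = (4·(-2.617001) − (-2.598181)) / 3 = -2.623274
T_{3}^{(2)} = (16·(-2.623274) − (-2.623456)) / 15 = -2.623262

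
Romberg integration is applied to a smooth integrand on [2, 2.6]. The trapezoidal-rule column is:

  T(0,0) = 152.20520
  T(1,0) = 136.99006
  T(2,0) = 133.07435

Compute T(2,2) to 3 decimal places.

Richardson extrapolation on the trapezoidal column (denominator 4−1=3):
T(1,1) = 136.99006 + (136.99006 − 152.20520)/3 = 131.91835
T(2,1) = (4·133.07435 − 136.99006) / 3 = 131.76911
T(2,2) = 131.76911 + (131.76911 − 131.91835)/15 = 131.75916
(Column j=1 coincides with Simpson's rule on the same nodes.)

131.759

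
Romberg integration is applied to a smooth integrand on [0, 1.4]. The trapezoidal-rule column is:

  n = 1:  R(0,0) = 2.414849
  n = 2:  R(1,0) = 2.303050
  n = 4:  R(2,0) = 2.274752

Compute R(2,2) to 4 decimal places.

R(1,1) = (4·2.303050 − 2.414849) / 3 = 2.265784
R(2,1) = 2.274752 + (2.274752 − 2.303050)/3 = 2.265319
R(2,2) = 2.265319 + (2.265319 − 2.265784)/15 = 2.265288

2.2653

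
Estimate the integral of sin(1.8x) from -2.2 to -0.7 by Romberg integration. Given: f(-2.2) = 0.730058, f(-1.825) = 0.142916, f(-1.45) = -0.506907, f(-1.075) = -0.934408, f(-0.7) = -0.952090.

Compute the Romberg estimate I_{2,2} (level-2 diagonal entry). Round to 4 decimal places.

-0.5494

I_{0,0} (trapezoid, 1 panel, h=1.5000): -0.166524
I_{1,0} (trapezoid, 2 panels, h=0.7500): -0.463442
I_{2,0} (trapezoid, 4 panels, h=0.3750): -0.528531
I_{1,1} = -0.463442 + (-0.463442 − (-0.166524))/3 = -0.562415
I_{2,1} = -0.528531 + (-0.528531 − (-0.463442))/3 = -0.550227
I_{2,2} = -0.550227 + (-0.550227 − (-0.562415))/15 = -0.549414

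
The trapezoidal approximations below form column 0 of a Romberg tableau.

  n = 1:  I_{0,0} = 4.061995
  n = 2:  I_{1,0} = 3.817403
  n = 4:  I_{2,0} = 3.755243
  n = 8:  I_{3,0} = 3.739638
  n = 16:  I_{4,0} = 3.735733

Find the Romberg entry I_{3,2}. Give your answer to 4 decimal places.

3.7344

I_{2,1} = 3.755243 + (3.755243 − 3.817403)/3 = 3.734523
I_{3,1} = (4·3.739638 − 3.755243) / 3 = 3.734436
I_{3,2} = (16·3.734436 − 3.734523) / 15 = 3.734430
(Column j=1 coincides with Simpson's rule on the same nodes.)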